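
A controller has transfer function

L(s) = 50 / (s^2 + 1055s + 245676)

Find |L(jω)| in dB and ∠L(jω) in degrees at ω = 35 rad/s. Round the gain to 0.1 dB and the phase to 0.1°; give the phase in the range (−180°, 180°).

Substitute s = j35:
Numerator: 50 = 50 + j0
Denominator: (j35)^2 + 1055(j35) + 245676 = 244451 + j36925
|N| = √(50² + 0²) ≈ 50, ∠N ≈ 0.00°
|D| = √(244451² + 36925²) ≈ 2.4722e+05, ∠D ≈ 8.59°
|L| = 50 / 2.4722e+05 ≈ 0.00020225
Gain = 20 log₁₀(0.00020225) ≈ -73.88 dB
∠L = 0.00° − 8.59° = -8.59°

-73.9 dB, -8.6°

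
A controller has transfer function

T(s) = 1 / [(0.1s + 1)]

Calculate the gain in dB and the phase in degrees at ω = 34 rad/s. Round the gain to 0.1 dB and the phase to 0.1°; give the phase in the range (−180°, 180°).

-11.0 dB, -73.6°

At ω = 34 rad/s:
pole (1 + j34·0.1) = 1 + j3.4 → |·| ≈ 3.544, ∠ ≈ 73.61°
|T| = 1 · 1 / (3.544) ≈ 0.28217
Gain = 20 log₁₀(0.28217) ≈ -10.99 dB
∠T = (0°) − (73.61°) = -73.61°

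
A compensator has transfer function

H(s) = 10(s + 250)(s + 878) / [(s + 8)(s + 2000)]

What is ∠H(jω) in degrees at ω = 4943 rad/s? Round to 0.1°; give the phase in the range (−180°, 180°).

9.2°

At s = jω = j4943:
zero (s+250): 250 + j4943 → |·| = √(250²+4943²) = √24495749 ≈ 4949.3, ∠ = arctan(4943/250) ≈ 87.10°
zero (s+878): 878 + j4943 → |·| = √(878²+4943²) = √25204133 ≈ 5020.4, ∠ = arctan(4943/878) ≈ 79.93°
pole (s+8): 8 + j4943 → |·| = √(8²+4943²) = √24433313 ≈ 4943, ∠ = arctan(4943/8) ≈ 89.91°
pole (s+2000): 2000 + j4943 → |·| = √(2000²+4943²) = √28433249 ≈ 5332.3, ∠ = arctan(4943/2000) ≈ 67.97°
∠H = 167.03° − 157.88° = 9.15°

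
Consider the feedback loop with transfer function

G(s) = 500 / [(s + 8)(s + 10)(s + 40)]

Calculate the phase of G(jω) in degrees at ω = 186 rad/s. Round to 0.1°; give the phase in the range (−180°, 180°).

107.7°

At s = jω = j186:
pole (s+8): 8 + j186 → |·| = √(8²+186²) = √34660 ≈ 186.17, ∠ = arctan(186/8) ≈ 87.54°
pole (s+10): 10 + j186 → |·| = √(10²+186²) = √34696 ≈ 186.27, ∠ = arctan(186/10) ≈ 86.92°
pole (s+40): 40 + j186 → |·| = √(40²+186²) = √36196 ≈ 190.25, ∠ = arctan(186/40) ≈ 77.86°
∠G = 0.00° − 252.32° = -252.32° ≡ 107.68° (principal value)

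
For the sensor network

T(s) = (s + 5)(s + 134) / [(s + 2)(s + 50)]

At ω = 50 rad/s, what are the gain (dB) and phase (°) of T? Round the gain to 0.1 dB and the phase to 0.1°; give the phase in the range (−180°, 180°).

At s = jω = j50:
zero (s+5): 5 + j50 → |·| = √(5²+50²) = √2525 ≈ 50.249, ∠ = arctan(50/5) ≈ 84.29°
zero (s+134): 134 + j50 → |·| = √(134²+50²) = √20456 ≈ 143.02, ∠ = arctan(50/134) ≈ 20.46°
pole (s+2): 2 + j50 → |·| = √(2²+50²) = √2504 ≈ 50.04, ∠ = arctan(50/2) ≈ 87.71°
pole (s+50): 50 + j50 → |·| = √(50²+50²) = √5000 ≈ 70.711, ∠ = arctan(50/50) ≈ 45.00°
|T| = 1 · 7186.6 / 3538.4 ≈ 2.031
Gain = 20 log₁₀(2.031) ≈ 6.15 dB
∠T = 104.75° − 132.71° = -27.96°

6.2 dB, -28.0°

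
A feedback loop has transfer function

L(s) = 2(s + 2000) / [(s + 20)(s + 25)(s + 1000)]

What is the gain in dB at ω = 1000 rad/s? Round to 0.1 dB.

At s = jω = j1000:
zero (s+2000): 2000 + j1000 → |·| = √(2000²+1000²) = √5000000 ≈ 2236.1, ∠ = arctan(1000/2000) ≈ 26.57°
pole (s+20): 20 + j1000 → |·| = √(20²+1000²) = √1000400 ≈ 1000.2, ∠ = arctan(1000/20) ≈ 88.85°
pole (s+25): 25 + j1000 → |·| = √(25²+1000²) = √1000625 ≈ 1000.3, ∠ = arctan(1000/25) ≈ 88.57°
pole (s+1000): 1000 + j1000 → |·| = √(1000²+1000²) = √2000000 ≈ 1414.2, ∠ = arctan(1000/1000) ≈ 45.00°
|L| = 2 · 2236.1 / 1.4149e+09 ≈ 3.1608e-06
Gain = 20 log₁₀(3.1608e-06) ≈ -110.00 dB

-110.0 dB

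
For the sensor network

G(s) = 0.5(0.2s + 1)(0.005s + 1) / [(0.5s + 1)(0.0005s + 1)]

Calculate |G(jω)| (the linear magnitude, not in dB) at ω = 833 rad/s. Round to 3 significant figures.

At ω = 833 rad/s:
zero (1 + j833·0.2) = 1 + j166.6 → |·| ≈ 166.6, ∠ ≈ 89.66°
zero (1 + j833·0.005) = 1 + j4.165 → |·| ≈ 4.2834, ∠ ≈ 76.50°
pole (1 + j833·0.5) = 1 + j416.5 → |·| ≈ 416.5, ∠ ≈ 89.86°
pole (1 + j833·0.0005) = 1 + j0.4165 → |·| ≈ 1.0833, ∠ ≈ 22.61°
|G| = 0.5 · 166.6 · 4.2834 / (416.5 · 1.0833) ≈ 0.79081

0.791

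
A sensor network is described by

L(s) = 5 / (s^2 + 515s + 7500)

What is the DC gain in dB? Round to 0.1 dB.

L(0) = 5 / 7500 ≈ 0.00066667
20 log₁₀(0.00066667) ≈ -63.52 dB

-63.5 dB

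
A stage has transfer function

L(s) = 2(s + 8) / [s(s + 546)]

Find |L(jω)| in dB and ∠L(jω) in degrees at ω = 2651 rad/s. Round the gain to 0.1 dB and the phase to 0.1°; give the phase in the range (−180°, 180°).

At s = jω = j2651:
zero (s+8): 8 + j2651 → |·| = √(8²+2651²) = √7027865 ≈ 2651, ∠ = arctan(2651/8) ≈ 89.83°
pole (s+546): 546 + j2651 → |·| = √(546²+2651²) = √7325917 ≈ 2706.6, ∠ = arctan(2651/546) ≈ 78.36°
pole at origin: |s| = 2651, ∠ = 90.00° (in denominator)
|L| = 2 · 2651 / 7.1752e+06 ≈ 0.00073893
Gain = 20 log₁₀(0.00073893) ≈ -62.63 dB
∠L = 89.83° − 168.36° = -78.53°

-62.6 dB, -78.5°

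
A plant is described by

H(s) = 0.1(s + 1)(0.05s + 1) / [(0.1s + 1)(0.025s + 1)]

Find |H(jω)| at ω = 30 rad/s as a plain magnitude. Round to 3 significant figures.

1.37

At ω = 30 rad/s:
zero (1 + j30·1) = 1 + j30 → |·| ≈ 30.017, ∠ ≈ 88.09°
zero (1 + j30·0.05) = 1 + j1.5 → |·| ≈ 1.8028, ∠ ≈ 56.31°
pole (1 + j30·0.1) = 1 + j3 → |·| ≈ 3.1623, ∠ ≈ 71.57°
pole (1 + j30·0.025) = 1 + j0.75 → |·| ≈ 1.25, ∠ ≈ 36.87°
|H| = 0.1 · 30.017 · 1.8028 / (3.1623 · 1.25) ≈ 1.369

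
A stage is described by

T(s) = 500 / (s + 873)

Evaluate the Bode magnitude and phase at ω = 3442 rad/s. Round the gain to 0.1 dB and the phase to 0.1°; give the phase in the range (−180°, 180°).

-17.0 dB, -75.8°

Substitute s = j3442:
Numerator: 500 = 500 + j0
Denominator: (j3442) + 873 = 873 + j3442
|N| = √(500² + 0²) ≈ 500, ∠N ≈ 0.00°
|D| = √(873² + 3442²) ≈ 3551, ∠D ≈ 75.77°
|T| = 500 / 3551 ≈ 0.14081
Gain = 20 log₁₀(0.14081) ≈ -17.03 dB
∠T = 0.00° − 75.77° = -75.77°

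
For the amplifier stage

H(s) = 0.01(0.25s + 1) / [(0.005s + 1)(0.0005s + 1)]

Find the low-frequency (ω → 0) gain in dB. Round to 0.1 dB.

-40.0 dB

H(0) = 0.01 · 1 / 1 = 0.01
20 log₁₀(0.01) ≈ -40.00 dB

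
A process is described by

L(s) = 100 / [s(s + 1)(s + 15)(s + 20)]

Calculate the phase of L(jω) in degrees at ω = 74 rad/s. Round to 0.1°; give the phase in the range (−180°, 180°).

27.4°

At s = jω = j74:
pole (s+1): 1 + j74 → |·| = √(1²+74²) = √5477 ≈ 74.007, ∠ = arctan(74/1) ≈ 89.23°
pole (s+15): 15 + j74 → |·| = √(15²+74²) = √5701 ≈ 75.505, ∠ = arctan(74/15) ≈ 78.54°
pole (s+20): 20 + j74 → |·| = √(20²+74²) = √5876 ≈ 76.655, ∠ = arctan(74/20) ≈ 74.88°
pole at origin: |s| = 74, ∠ = 90.00° (in denominator)
∠L = 0.00° − 332.65° = -332.65° ≡ 27.35° (principal value)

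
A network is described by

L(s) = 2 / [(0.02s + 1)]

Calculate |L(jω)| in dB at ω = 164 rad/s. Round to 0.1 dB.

At ω = 164 rad/s:
pole (1 + j164·0.02) = 1 + j3.28 → |·| ≈ 3.4291, ∠ ≈ 73.04°
|L| = 2 · 1 / (3.4291) ≈ 0.58324
Gain = 20 log₁₀(0.58324) ≈ -4.68 dB

-4.7 dB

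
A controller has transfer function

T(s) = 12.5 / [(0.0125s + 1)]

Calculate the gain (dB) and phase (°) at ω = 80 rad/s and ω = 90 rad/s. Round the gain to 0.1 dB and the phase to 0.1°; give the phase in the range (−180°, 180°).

ω = 80: 18.9 dB, -45.0°; ω = 90: 18.4 dB, -48.4°

At ω = 80 rad/s:
pole (1 + j80·0.0125) = 1 + j1 → |·| ≈ 1.4142, ∠ ≈ 45.00°
|T| = 12.5 · 1 / (1.4142) ≈ 8.8389
Gain = 20 log₁₀(8.8389) ≈ 18.93 dB
∠T = (0°) − (45.00°) = -45.00°

At ω = 90 rad/s:
pole (1 + j90·0.0125) = 1 + j1.125 → |·| ≈ 1.5052, ∠ ≈ 48.37°
|T| = 12.5 · 1 / (1.5052) ≈ 8.3045
Gain = 20 log₁₀(8.3045) ≈ 18.39 dB
∠T = (0°) − (48.37°) = -48.37°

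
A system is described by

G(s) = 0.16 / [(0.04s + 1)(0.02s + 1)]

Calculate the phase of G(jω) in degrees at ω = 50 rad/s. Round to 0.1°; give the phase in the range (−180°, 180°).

-108.4°

At ω = 50 rad/s:
pole (1 + j50·0.04) = 1 + j2 → |·| ≈ 2.2361, ∠ ≈ 63.43°
pole (1 + j50·0.02) = 1 + j1 → |·| ≈ 1.4142, ∠ ≈ 45.00°
∠G = (0°) − (63.43° + 45.00°) = -108.43°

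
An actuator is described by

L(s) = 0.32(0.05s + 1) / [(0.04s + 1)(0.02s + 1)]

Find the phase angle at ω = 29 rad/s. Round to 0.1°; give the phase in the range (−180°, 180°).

-23.9°

At ω = 29 rad/s:
zero (1 + j29·0.05) = 1 + j1.45 → |·| ≈ 1.7614, ∠ ≈ 55.41°
pole (1 + j29·0.04) = 1 + j1.16 → |·| ≈ 1.5315, ∠ ≈ 49.24°
pole (1 + j29·0.02) = 1 + j0.58 → |·| ≈ 1.156, ∠ ≈ 30.11°
∠L = (55.41°) − (49.24° + 30.11°) = -23.94°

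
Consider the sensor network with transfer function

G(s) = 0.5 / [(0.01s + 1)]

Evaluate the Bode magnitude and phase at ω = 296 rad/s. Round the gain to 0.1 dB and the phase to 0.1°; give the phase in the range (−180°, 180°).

-15.9 dB, -71.3°

At ω = 296 rad/s:
pole (1 + j296·0.01) = 1 + j2.96 → |·| ≈ 3.1244, ∠ ≈ 71.33°
|G| = 0.5 · 1 / (3.1244) ≈ 0.16003
Gain = 20 log₁₀(0.16003) ≈ -15.92 dB
∠G = (0°) − (71.33°) = -71.33°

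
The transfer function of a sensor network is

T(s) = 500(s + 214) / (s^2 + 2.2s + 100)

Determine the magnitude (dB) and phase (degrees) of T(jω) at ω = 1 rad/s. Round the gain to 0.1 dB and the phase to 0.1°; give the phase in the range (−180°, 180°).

At s = jω = j1:
zero (s+214): 214 + j1 → |·| = √(214²+1²) = √45797 ≈ 214, ∠ = arctan(1/214) ≈ 0.27°
quadratic: (j1)² + 2.2·j1 + 100 = 99 + j2.2 → |·| ≈ 99.024, ∠ ≈ 1.27°
|T| = 500 · 214 / 99.024 ≈ 1080.5
Gain = 20 log₁₀(1080.5) ≈ 60.67 dB
∠T = 0.27° − 1.27° = -1.00°

60.7 dB, -1.0°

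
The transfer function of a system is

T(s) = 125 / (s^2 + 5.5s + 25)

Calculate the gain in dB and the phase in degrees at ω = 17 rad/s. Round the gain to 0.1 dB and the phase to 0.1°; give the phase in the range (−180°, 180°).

At s = jω = j17:
quadratic: (j17)² + 5.5·j17 + 25 = -264 + j93.5 → |·| ≈ 280.07, ∠ ≈ 160.50°
|T| = 125 / 280.07 ≈ 0.44632
Gain = 20 log₁₀(0.44632) ≈ -7.01 dB
∠T = 0.00° − 160.50° = -160.50°

-7.0 dB, -160.5°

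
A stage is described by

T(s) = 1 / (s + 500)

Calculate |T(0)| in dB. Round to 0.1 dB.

-54.0 dB

T(0) = 1 / 500 = 0.002
20 log₁₀(0.002) ≈ -53.98 dB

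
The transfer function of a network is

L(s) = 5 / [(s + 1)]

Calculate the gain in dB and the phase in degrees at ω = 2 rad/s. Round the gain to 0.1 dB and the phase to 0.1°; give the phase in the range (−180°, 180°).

7.0 dB, -63.4°

At ω = 2 rad/s:
pole (1 + j2·1) = 1 + j2 → |·| ≈ 2.2361, ∠ ≈ 63.43°
|L| = 5 · 1 / (2.2361) ≈ 2.236
Gain = 20 log₁₀(2.236) ≈ 6.99 dB
∠L = (0°) − (63.43°) = -63.43°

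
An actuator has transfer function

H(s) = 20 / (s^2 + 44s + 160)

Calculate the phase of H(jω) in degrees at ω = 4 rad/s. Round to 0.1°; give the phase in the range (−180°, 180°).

Substitute s = j4:
Numerator: 20 = 20 + j0
Denominator: (j4)^2 + 44(j4) + 160 = 144 + j176
|N| = √(20² + 0²) ≈ 20, ∠N ≈ 0.00°
|D| = √(144² + 176²) ≈ 227.4, ∠D ≈ 50.71°
∠H = 0.00° − 50.71° = -50.71°

-50.7°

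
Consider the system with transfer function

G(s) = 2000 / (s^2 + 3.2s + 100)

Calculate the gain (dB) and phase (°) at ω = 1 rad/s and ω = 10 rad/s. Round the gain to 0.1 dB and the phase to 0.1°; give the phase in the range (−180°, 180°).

At s = jω = j1:
quadratic: (j1)² + 3.2·j1 + 100 = 99 + j3.2 → |·| ≈ 99.052, ∠ ≈ 1.85°
|G| = 2000 / 99.052 ≈ 20.191
Gain = 20 log₁₀(20.191) ≈ 26.10 dB
∠G = 0.00° − 1.85° = -1.85°

At s = jω = j10:
quadratic: (j10)² + 3.2·j10 + 100 = 0 + j32 → |·| ≈ 32, ∠ ≈ 90.00°
|G| = 2000 / 32 ≈ 62.5
Gain = 20 log₁₀(62.5) ≈ 35.92 dB
∠G = 0.00° − 90.00° = -90.00°

ω = 1: 26.1 dB, -1.9°; ω = 10: 35.9 dB, -90.0°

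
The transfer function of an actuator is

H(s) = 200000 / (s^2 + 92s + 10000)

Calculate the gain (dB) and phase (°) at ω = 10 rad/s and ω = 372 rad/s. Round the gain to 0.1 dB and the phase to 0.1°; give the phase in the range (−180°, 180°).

At s = jω = j10:
quadratic: (j10)² + 92·j10 + 10000 = 9900 + j920 → |·| ≈ 9942.7, ∠ ≈ 5.31°
|H| = 200000 / 9942.7 ≈ 20.115
Gain = 20 log₁₀(20.115) ≈ 26.07 dB
∠H = 0.00° − 5.31° = -5.31°

At s = jω = j372:
quadratic: (j372)² + 92·j372 + 10000 = -128384 + j34224 → |·| ≈ 1.3287e+05, ∠ ≈ 165.07°
|H| = 200000 / 1.3287e+05 ≈ 1.5052
Gain = 20 log₁₀(1.5052) ≈ 3.55 dB
∠H = 0.00° − 165.07° = -165.07°

ω = 10: 26.1 dB, -5.3°; ω = 372: 3.6 dB, -165.1°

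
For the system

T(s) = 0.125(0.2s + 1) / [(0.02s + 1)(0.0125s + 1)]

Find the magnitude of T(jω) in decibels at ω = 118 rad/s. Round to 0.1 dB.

-3.8 dB

At ω = 118 rad/s:
zero (1 + j118·0.2) = 1 + j23.6 → |·| ≈ 23.621, ∠ ≈ 87.57°
pole (1 + j118·0.02) = 1 + j2.36 → |·| ≈ 2.5631, ∠ ≈ 67.04°
pole (1 + j118·0.0125) = 1 + j1.475 → |·| ≈ 1.782, ∠ ≈ 55.86°
|T| = 0.125 · 23.621 / (2.5631 · 1.782) ≈ 0.64645
Gain = 20 log₁₀(0.64645) ≈ -3.79 dB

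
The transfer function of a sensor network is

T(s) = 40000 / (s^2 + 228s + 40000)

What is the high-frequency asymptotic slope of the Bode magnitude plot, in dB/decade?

-40 dB/decade

Each pole contributes −20 dB/decade at high frequency; each zero contributes +20 dB/decade.
Net: 0 zero(s) − 2 pole(s) → -40 dB/decade.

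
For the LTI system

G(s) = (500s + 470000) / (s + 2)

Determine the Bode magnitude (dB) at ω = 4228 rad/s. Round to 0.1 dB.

54.2 dB

Substitute s = j4228:
Numerator: 500(j4228) + 470000 = 470000 + j2114000
Denominator: (j4228) + 2 = 2 + j4228
|N| = √(470000² + 2114000²) ≈ 2.1656e+06, ∠N ≈ 77.47°
|D| = √(2² + 4228²) ≈ 4228, ∠D ≈ 89.97°
|G| = 2.1656e+06 / 4228 ≈ 512.2
Gain = 20 log₁₀(512.2) ≈ 54.19 dB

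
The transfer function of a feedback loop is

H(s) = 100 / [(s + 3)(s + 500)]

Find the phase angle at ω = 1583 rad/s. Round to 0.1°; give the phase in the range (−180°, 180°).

-162.4°

At s = jω = j1583:
pole (s+3): 3 + j1583 → |·| = √(3²+1583²) = √2505898 ≈ 1583, ∠ = arctan(1583/3) ≈ 89.89°
pole (s+500): 500 + j1583 → |·| = √(500²+1583²) = √2755889 ≈ 1660.1, ∠ = arctan(1583/500) ≈ 72.47°
∠H = 0.00° − 162.36° = -162.36°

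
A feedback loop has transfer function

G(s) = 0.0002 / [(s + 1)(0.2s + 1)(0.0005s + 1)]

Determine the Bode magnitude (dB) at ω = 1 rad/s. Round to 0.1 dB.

-77.2 dB

At ω = 1 rad/s:
pole (1 + j1·1) = 1 + j1 → |·| ≈ 1.4142, ∠ ≈ 45.00°
pole (1 + j1·0.2) = 1 + j0.2 → |·| ≈ 1.0198, ∠ ≈ 11.31°
pole (1 + j1·0.0005) = 1 + j0.0005 → |·| ≈ 1, ∠ ≈ 0.03°
|G| = 0.0002 · 1 / (1.4142 · 1.0198 · 1) ≈ 0.00013868
Gain = 20 log₁₀(0.00013868) ≈ -77.16 dB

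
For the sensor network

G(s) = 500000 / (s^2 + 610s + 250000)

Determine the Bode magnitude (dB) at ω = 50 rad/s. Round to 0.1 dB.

6.0 dB

At s = jω = j50:
quadratic: (j50)² + 610·j50 + 250000 = 247500 + j30500 → |·| ≈ 2.4937e+05, ∠ ≈ 7.03°
|G| = 500000 / 2.4937e+05 ≈ 2.0051
Gain = 20 log₁₀(2.0051) ≈ 6.04 dB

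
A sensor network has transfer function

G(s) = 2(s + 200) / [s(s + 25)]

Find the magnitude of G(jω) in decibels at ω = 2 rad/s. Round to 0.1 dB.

18.0 dB

At s = jω = j2:
zero (s+200): 200 + j2 → |·| = √(200²+2²) = √40004 ≈ 200.01, ∠ = arctan(2/200) ≈ 0.57°
pole (s+25): 25 + j2 → |·| = √(25²+2²) = √629 ≈ 25.08, ∠ = arctan(2/25) ≈ 4.57°
pole at origin: |s| = 2, ∠ = 90.00° (in denominator)
|G| = 2 · 200.01 / 50.16 ≈ 7.9749
Gain = 20 log₁₀(7.9749) ≈ 18.03 dB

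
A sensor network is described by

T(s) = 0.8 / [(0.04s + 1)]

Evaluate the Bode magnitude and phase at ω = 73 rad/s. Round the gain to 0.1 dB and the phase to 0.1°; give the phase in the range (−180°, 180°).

-11.7 dB, -71.1°

At ω = 73 rad/s:
pole (1 + j73·0.04) = 1 + j2.92 → |·| ≈ 3.0865, ∠ ≈ 71.10°
|T| = 0.8 · 1 / (3.0865) ≈ 0.25919
Gain = 20 log₁₀(0.25919) ≈ -11.73 dB
∠T = (0°) − (71.10°) = -71.10°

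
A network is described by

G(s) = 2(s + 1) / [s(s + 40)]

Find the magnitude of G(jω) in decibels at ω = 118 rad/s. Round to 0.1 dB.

-35.9 dB

At s = jω = j118:
zero (s+1): 1 + j118 → |·| = √(1²+118²) = √13925 ≈ 118, ∠ = arctan(118/1) ≈ 89.51°
pole (s+40): 40 + j118 → |·| = √(40²+118²) = √15524 ≈ 124.6, ∠ = arctan(118/40) ≈ 71.27°
pole at origin: |s| = 118, ∠ = 90.00° (in denominator)
|G| = 2 · 118 / 14703 ≈ 0.016051
Gain = 20 log₁₀(0.016051) ≈ -35.89 dB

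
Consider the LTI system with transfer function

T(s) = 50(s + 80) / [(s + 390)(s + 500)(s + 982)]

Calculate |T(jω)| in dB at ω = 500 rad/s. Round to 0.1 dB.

-85.8 dB

At s = jω = j500:
zero (s+80): 80 + j500 → |·| = √(80²+500²) = √256400 ≈ 506.36, ∠ = arctan(500/80) ≈ 80.91°
pole (s+390): 390 + j500 → |·| = √(390²+500²) = √402100 ≈ 634.11, ∠ = arctan(500/390) ≈ 52.05°
pole (s+500): 500 + j500 → |·| = √(500²+500²) = √500000 ≈ 707.11, ∠ = arctan(500/500) ≈ 45.00°
pole (s+982): 982 + j500 → |·| = √(982²+500²) = √1214324 ≈ 1102, ∠ = arctan(500/982) ≈ 26.98°
|T| = 50 · 506.36 / 4.9412e+08 ≈ 5.1239e-05
Gain = 20 log₁₀(5.1239e-05) ≈ -85.81 dB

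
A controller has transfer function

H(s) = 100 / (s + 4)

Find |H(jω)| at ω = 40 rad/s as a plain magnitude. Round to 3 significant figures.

At s = jω = j40:
pole (s+4): 4 + j40 → |·| = √(4²+40²) = √1616 ≈ 40.2, ∠ = arctan(40/4) ≈ 84.29°
|H| = 100 / 40.2 ≈ 2.4876

2.49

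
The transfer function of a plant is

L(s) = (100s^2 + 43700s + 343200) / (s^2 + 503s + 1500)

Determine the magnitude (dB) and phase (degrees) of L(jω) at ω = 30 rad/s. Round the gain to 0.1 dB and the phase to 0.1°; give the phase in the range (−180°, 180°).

38.9 dB, -8.7°

Substitute s = j30:
Numerator: 100(j30)^2 + 43700(j30) + 343200 = 253200 + j1311000
Denominator: (j30)^2 + 503(j30) + 1500 = 600 + j15090
|N| = √(253200² + 1311000²) ≈ 1.3352e+06, ∠N ≈ 79.07°
|D| = √(600² + 15090²) ≈ 15102, ∠D ≈ 87.72°
|L| = 1.3352e+06 / 15102 ≈ 88.412
Gain = 20 log₁₀(88.412) ≈ 38.93 dB
∠L = 79.07° − 87.72° = -8.65°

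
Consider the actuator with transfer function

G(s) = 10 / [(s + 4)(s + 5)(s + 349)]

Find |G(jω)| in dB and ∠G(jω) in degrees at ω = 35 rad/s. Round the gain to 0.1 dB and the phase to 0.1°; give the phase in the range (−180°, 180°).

-92.8 dB, -171.1°

At s = jω = j35:
pole (s+4): 4 + j35 → |·| = √(4²+35²) = √1241 ≈ 35.228, ∠ = arctan(35/4) ≈ 83.48°
pole (s+5): 5 + j35 → |·| = √(5²+35²) = √1250 ≈ 35.355, ∠ = arctan(35/5) ≈ 81.87°
pole (s+349): 349 + j35 → |·| = √(349²+35²) = √123026 ≈ 350.75, ∠ = arctan(35/349) ≈ 5.73°
|G| = 10 / 4.3685e+05 ≈ 2.2891e-05
Gain = 20 log₁₀(2.2891e-05) ≈ -92.81 dB
∠G = 0.00° − 171.08° = -171.08°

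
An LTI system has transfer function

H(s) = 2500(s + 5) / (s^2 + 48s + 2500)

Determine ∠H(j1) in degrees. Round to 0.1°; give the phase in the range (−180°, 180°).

At s = jω = j1:
zero (s+5): 5 + j1 → |·| = √(5²+1²) = √26 ≈ 5.099, ∠ = arctan(1/5) ≈ 11.31°
quadratic: (j1)² + 48·j1 + 2500 = 2499 + j48 → |·| ≈ 2499.5, ∠ ≈ 1.10°
∠H = 11.31° − 1.10° = 10.21°

10.2°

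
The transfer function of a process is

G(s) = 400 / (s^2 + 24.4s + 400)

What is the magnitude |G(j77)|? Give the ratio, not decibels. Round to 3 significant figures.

At s = jω = j77:
quadratic: (j77)² + 24.4·j77 + 400 = -5529 + j1878.8 → |·| ≈ 5839.5, ∠ ≈ 161.23°
|G| = 400 / 5839.5 ≈ 0.068499

0.0685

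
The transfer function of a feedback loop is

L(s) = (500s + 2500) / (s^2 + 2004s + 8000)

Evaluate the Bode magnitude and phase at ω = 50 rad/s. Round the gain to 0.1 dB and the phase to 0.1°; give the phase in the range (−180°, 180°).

Substitute s = j50:
Numerator: 500(j50) + 2500 = 2500 + j25000
Denominator: (j50)^2 + 2004(j50) + 8000 = 5500 + j100200
|N| = √(2500² + 25000²) ≈ 25125, ∠N ≈ 84.29°
|D| = √(5500² + 100200²) ≈ 1.0035e+05, ∠D ≈ 86.86°
|L| = 25125 / 1.0035e+05 ≈ 0.25037
Gain = 20 log₁₀(0.25037) ≈ -12.03 dB
∠L = 84.29° − 86.86° = -2.57°

-12.0 dB, -2.6°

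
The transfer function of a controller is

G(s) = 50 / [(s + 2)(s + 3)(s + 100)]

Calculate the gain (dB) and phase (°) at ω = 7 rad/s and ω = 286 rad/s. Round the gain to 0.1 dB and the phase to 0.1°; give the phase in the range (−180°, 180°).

ω = 7: -40.9 dB, -144.9°; ω = 286: -113.9 dB, 110.3°

At s = jω = j7:
pole (s+2): 2 + j7 → |·| = √(2²+7²) = √53 ≈ 7.2801, ∠ = arctan(7/2) ≈ 74.05°
pole (s+3): 3 + j7 → |·| = √(3²+7²) = √58 ≈ 7.6158, ∠ = arctan(7/3) ≈ 66.80°
pole (s+100): 100 + j7 → |·| = √(100²+7²) = √10049 ≈ 100.24, ∠ = arctan(7/100) ≈ 4.00°
|G| = 50 / 5557.7 ≈ 0.0089965
Gain = 20 log₁₀(0.0089965) ≈ -40.92 dB
∠G = 0.00° − 144.85° = -144.85°

At s = jω = j286:
pole (s+2): 2 + j286 → |·| = √(2²+286²) = √81800 ≈ 286.01, ∠ = arctan(286/2) ≈ 89.60°
pole (s+3): 3 + j286 → |·| = √(3²+286²) = √81805 ≈ 286.02, ∠ = arctan(286/3) ≈ 89.40°
pole (s+100): 100 + j286 → |·| = √(100²+286²) = √91796 ≈ 302.98, ∠ = arctan(286/100) ≈ 70.73°
|G| = 50 / 2.4785e+07 ≈ 2.0173e-06
Gain = 20 log₁₀(2.0173e-06) ≈ -113.90 dB
∠G = 0.00° − 249.73° = -249.73° ≡ 110.27° (principal value)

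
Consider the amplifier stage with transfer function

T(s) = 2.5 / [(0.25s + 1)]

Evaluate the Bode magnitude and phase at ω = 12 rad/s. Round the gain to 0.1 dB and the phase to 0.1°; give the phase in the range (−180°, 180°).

At ω = 12 rad/s:
pole (1 + j12·0.25) = 1 + j3 → |·| ≈ 3.1623, ∠ ≈ 71.57°
|T| = 2.5 · 1 / (3.1623) ≈ 0.79056
Gain = 20 log₁₀(0.79056) ≈ -2.04 dB
∠T = (0°) − (71.57°) = -71.57°

-2.0 dB, -71.6°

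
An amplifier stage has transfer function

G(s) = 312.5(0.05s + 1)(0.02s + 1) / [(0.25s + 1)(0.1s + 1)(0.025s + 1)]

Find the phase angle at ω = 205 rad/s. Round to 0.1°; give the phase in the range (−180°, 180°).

-94.3°

At ω = 205 rad/s:
zero (1 + j205·0.05) = 1 + j10.25 → |·| ≈ 10.299, ∠ ≈ 84.43°
zero (1 + j205·0.02) = 1 + j4.1 → |·| ≈ 4.2202, ∠ ≈ 76.29°
pole (1 + j205·0.25) = 1 + j51.25 → |·| ≈ 51.26, ∠ ≈ 88.88°
pole (1 + j205·0.1) = 1 + j20.5 → |·| ≈ 20.524, ∠ ≈ 87.21°
pole (1 + j205·0.025) = 1 + j5.125 → |·| ≈ 5.2216, ∠ ≈ 78.96°
∠G = (84.43° + 76.29°) − (88.88° + 87.21° + 78.96°) = -94.33°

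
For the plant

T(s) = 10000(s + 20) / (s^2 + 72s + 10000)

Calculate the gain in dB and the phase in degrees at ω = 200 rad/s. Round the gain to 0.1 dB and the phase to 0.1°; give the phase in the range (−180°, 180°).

At s = jω = j200:
zero (s+20): 20 + j200 → |·| = √(20²+200²) = √40400 ≈ 201, ∠ = arctan(200/20) ≈ 84.29°
quadratic: (j200)² + 72·j200 + 10000 = -30000 + j14400 → |·| ≈ 33277, ∠ ≈ 154.36°
|T| = 10000 · 201 / 33277 ≈ 60.402
Gain = 20 log₁₀(60.402) ≈ 35.62 dB
∠T = 84.29° − 154.36° = -70.07°

35.6 dB, -70.1°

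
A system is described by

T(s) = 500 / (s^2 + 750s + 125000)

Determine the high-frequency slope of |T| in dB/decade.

Each pole contributes −20 dB/decade at high frequency; each zero contributes +20 dB/decade.
Net: 0 zero(s) − 2 pole(s) → -40 dB/decade.

-40 dB/decade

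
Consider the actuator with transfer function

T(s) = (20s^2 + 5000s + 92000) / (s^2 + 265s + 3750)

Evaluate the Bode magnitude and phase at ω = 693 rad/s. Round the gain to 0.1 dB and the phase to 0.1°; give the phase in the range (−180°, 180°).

25.9 dB, 1.1°

Substitute s = j693:
Numerator: 20(j693)^2 + 5000(j693) + 92000 = -9512980 + j3465000
Denominator: (j693)^2 + 265(j693) + 3750 = -476499 + j183645
|N| = √(9512980² + 3465000²) ≈ 1.0124e+07, ∠N ≈ 159.99°
|D| = √(476499² + 183645²) ≈ 5.1066e+05, ∠D ≈ 158.92°
|T| = 1.0124e+07 / 5.1066e+05 ≈ 19.825
Gain = 20 log₁₀(19.825) ≈ 25.94 dB
∠T = 159.99° − 158.92° = 1.07°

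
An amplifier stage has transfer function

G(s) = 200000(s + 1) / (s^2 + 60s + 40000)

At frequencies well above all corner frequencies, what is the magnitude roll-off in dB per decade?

-20 dB/decade

Each pole contributes −20 dB/decade at high frequency; each zero contributes +20 dB/decade.
Net: 1 zero(s) − 2 pole(s) → -20 dB/decade.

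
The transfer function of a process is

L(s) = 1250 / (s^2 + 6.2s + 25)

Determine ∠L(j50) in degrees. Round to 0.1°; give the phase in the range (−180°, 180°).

At s = jω = j50:
quadratic: (j50)² + 6.2·j50 + 25 = -2475 + j310 → |·| ≈ 2494.3, ∠ ≈ 172.86°
∠L = 0.00° − 172.86° = -172.86°

-172.9°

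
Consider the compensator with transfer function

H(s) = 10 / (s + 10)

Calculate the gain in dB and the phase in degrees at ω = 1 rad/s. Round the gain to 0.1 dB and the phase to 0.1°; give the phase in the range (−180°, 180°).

-0.0 dB, -5.7°

At s = jω = j1:
pole (s+10): 10 + j1 → |·| = √(10²+1²) = √101 ≈ 10.05, ∠ = arctan(1/10) ≈ 5.71°
|H| = 10 / 10.05 ≈ 0.99502
Gain = 20 log₁₀(0.99502) ≈ -0.04 dB
∠H = 0.00° − 5.71° = -5.71°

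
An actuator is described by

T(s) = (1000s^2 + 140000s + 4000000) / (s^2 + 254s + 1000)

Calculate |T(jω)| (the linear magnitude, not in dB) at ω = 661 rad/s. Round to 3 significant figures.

Substitute s = j661:
Numerator: 1000(j661)^2 + 140000(j661) + 4000000 = -432921000 + j92540000
Denominator: (j661)^2 + 254(j661) + 1000 = -435921 + j167894
|N| = √(432921000² + 92540000²) ≈ 4.427e+08, ∠N ≈ 167.93°
|D| = √(435921² + 167894²) ≈ 4.6714e+05, ∠D ≈ 158.94°
|T| = 4.427e+08 / 4.6714e+05 ≈ 947.68

948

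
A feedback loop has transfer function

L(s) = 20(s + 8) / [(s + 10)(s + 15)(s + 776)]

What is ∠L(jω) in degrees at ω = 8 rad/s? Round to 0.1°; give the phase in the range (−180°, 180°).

At s = jω = j8:
zero (s+8): 8 + j8 → |·| = √(8²+8²) = √128 ≈ 11.314, ∠ = arctan(8/8) ≈ 45.00°
pole (s+10): 10 + j8 → |·| = √(10²+8²) = √164 ≈ 12.806, ∠ = arctan(8/10) ≈ 38.66°
pole (s+15): 15 + j8 → |·| = √(15²+8²) = √289 ≈ 17, ∠ = arctan(8/15) ≈ 28.07°
pole (s+776): 776 + j8 → |·| = √(776²+8²) = √602240 ≈ 776.04, ∠ = arctan(8/776) ≈ 0.59°
∠L = 45.00° − 67.32° = -22.32°

-22.3°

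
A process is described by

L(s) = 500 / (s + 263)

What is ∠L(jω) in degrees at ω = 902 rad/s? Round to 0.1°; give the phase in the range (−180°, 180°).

At s = jω = j902:
pole (s+263): 263 + j902 → |·| = √(263²+902²) = √882773 ≈ 939.56, ∠ = arctan(902/263) ≈ 73.74°
∠L = 0.00° − 73.74° = -73.74°

-73.7°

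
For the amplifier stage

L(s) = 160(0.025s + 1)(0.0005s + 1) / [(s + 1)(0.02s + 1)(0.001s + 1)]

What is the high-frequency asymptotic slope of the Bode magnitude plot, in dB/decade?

-20 dB/decade

Each pole contributes −20 dB/decade at high frequency; each zero contributes +20 dB/decade.
Net: 2 zero(s) − 3 pole(s) → -20 dB/decade.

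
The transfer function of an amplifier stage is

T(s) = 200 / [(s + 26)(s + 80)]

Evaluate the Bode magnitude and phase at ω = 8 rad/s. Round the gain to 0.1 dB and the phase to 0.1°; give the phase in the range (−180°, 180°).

At s = jω = j8:
pole (s+26): 26 + j8 → |·| = √(26²+8²) = √740 ≈ 27.203, ∠ = arctan(8/26) ≈ 17.10°
pole (s+80): 80 + j8 → |·| = √(80²+8²) = √6464 ≈ 80.399, ∠ = arctan(8/80) ≈ 5.71°
|T| = 200 / 2187.1 ≈ 0.091445
Gain = 20 log₁₀(0.091445) ≈ -20.78 dB
∠T = 0.00° − 22.81° = -22.81°

-20.8 dB, -22.8°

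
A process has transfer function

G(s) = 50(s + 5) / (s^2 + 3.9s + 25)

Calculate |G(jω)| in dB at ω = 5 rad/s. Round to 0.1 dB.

25.2 dB

At s = jω = j5:
zero (s+5): 5 + j5 → |·| = √(5²+5²) = √50 ≈ 7.0711, ∠ = arctan(5/5) ≈ 45.00°
quadratic: (j5)² + 3.9·j5 + 25 = 0 + j19.5 → |·| ≈ 19.5, ∠ ≈ 90.00°
|G| = 50 · 7.0711 / 19.5 ≈ 18.131
Gain = 20 log₁₀(18.131) ≈ 25.17 dB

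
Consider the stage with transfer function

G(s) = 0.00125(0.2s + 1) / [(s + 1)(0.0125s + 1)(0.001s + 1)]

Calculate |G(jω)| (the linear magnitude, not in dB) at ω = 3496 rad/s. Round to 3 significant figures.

At ω = 3496 rad/s:
zero (1 + j3496·0.2) = 1 + j699.2 → |·| ≈ 699.2, ∠ ≈ 89.92°
pole (1 + j3496·1) = 1 + j3496 → |·| ≈ 3496, ∠ ≈ 89.98°
pole (1 + j3496·0.0125) = 1 + j43.7 → |·| ≈ 43.711, ∠ ≈ 88.69°
pole (1 + j3496·0.001) = 1 + j3.496 → |·| ≈ 3.6362, ∠ ≈ 74.04°
|G| = 0.00125 · 699.2 / (3496 · 43.711 · 3.6362) ≈ 1.5729e-06

1.57e-06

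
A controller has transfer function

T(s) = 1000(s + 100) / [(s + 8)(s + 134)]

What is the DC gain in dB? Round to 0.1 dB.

T(0) = 1000·100 / (8·134) ≈ 93.284
20 log₁₀(93.284) ≈ 39.40 dB

39.4 dB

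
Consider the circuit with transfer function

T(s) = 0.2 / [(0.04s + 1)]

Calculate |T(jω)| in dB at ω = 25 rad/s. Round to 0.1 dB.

-17.0 dB

At ω = 25 rad/s:
pole (1 + j25·0.04) = 1 + j1 → |·| ≈ 1.4142, ∠ ≈ 45.00°
|T| = 0.2 · 1 / (1.4142) ≈ 0.14142
Gain = 20 log₁₀(0.14142) ≈ -16.99 dB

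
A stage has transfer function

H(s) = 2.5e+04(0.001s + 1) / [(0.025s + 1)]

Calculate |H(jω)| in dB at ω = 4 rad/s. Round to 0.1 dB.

87.9 dB

At ω = 4 rad/s:
zero (1 + j4·0.001) = 1 + j0.004 → |·| ≈ 1, ∠ ≈ 0.23°
pole (1 + j4·0.025) = 1 + j0.1 → |·| ≈ 1.005, ∠ ≈ 5.71°
|H| = 2.5e+04 · 1 / (1.005) ≈ 24876
Gain = 20 log₁₀(24876) ≈ 87.92 dB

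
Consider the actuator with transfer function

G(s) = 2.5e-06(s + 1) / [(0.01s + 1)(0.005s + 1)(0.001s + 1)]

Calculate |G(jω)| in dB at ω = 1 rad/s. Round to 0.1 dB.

-109.0 dB

At ω = 1 rad/s:
zero (1 + j1·1) = 1 + j1 → |·| ≈ 1.4142, ∠ ≈ 45.00°
pole (1 + j1·0.01) = 1 + j0.01 → |·| ≈ 1, ∠ ≈ 0.57°
pole (1 + j1·0.005) = 1 + j0.005 → |·| ≈ 1, ∠ ≈ 0.29°
pole (1 + j1·0.001) = 1 + j0.001 → |·| ≈ 1, ∠ ≈ 0.06°
|G| = 2.5e-06 · 1.4142 / (1 · 1 · 1) ≈ 3.5355e-06
Gain = 20 log₁₀(3.5355e-06) ≈ -109.03 dB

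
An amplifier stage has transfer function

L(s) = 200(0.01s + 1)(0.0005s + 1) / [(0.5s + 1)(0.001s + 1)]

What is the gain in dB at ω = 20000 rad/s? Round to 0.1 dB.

6.1 dB

At ω = 20000 rad/s:
zero (1 + j20000·0.01) = 1 + j200 → |·| ≈ 200, ∠ ≈ 89.71°
zero (1 + j20000·0.0005) = 1 + j10 → |·| ≈ 10.05, ∠ ≈ 84.29°
pole (1 + j20000·0.5) = 1 + j10000 → |·| ≈ 10000, ∠ ≈ 89.99°
pole (1 + j20000·0.001) = 1 + j20 → |·| ≈ 20.025, ∠ ≈ 87.14°
|L| = 200 · 200 · 10.05 / (10000 · 20.025) ≈ 2.0075
Gain = 20 log₁₀(2.0075) ≈ 6.05 dB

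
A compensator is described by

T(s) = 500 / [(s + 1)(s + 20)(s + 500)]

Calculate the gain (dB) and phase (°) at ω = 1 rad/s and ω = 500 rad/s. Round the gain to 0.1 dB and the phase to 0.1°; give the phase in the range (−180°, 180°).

ω = 1: -29.0 dB, -48.0°; ω = 500: -111.0 dB, 137.4°

At s = jω = j1:
pole (s+1): 1 + j1 → |·| = √(1²+1²) = √2 ≈ 1.4142, ∠ = arctan(1/1) ≈ 45.00°
pole (s+20): 20 + j1 → |·| = √(20²+1²) = √401 ≈ 20.025, ∠ = arctan(1/20) ≈ 2.86°
pole (s+500): 500 + j1 → |·| = √(500²+1²) = √250001 ≈ 500, ∠ = arctan(1/500) ≈ 0.11°
|T| = 500 / 14160 ≈ 0.035311
Gain = 20 log₁₀(0.035311) ≈ -29.04 dB
∠T = 0.00° − 47.97° = -47.97°

At s = jω = j500:
pole (s+1): 1 + j500 → |·| = √(1²+500²) = √250001 ≈ 500, ∠ = arctan(500/1) ≈ 89.89°
pole (s+20): 20 + j500 → |·| = √(20²+500²) = √250400 ≈ 500.4, ∠ = arctan(500/20) ≈ 87.71°
pole (s+500): 500 + j500 → |·| = √(500²+500²) = √500000 ≈ 707.11, ∠ = arctan(500/500) ≈ 45.00°
|T| = 500 / 1.7692e+08 ≈ 2.8261e-06
Gain = 20 log₁₀(2.8261e-06) ≈ -110.98 dB
∠T = 0.00° − 222.60° = -222.60° ≡ 137.40° (principal value)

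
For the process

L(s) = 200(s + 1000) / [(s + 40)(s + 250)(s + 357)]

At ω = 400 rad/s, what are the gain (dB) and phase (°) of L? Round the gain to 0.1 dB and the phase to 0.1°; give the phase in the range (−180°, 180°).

-53.5 dB, -168.7°

At s = jω = j400:
zero (s+1000): 1000 + j400 → |·| = √(1000²+400²) = √1160000 ≈ 1077, ∠ = arctan(400/1000) ≈ 21.80°
pole (s+40): 40 + j400 → |·| = √(40²+400²) = √161600 ≈ 402, ∠ = arctan(400/40) ≈ 84.29°
pole (s+250): 250 + j400 → |·| = √(250²+400²) = √222500 ≈ 471.7, ∠ = arctan(400/250) ≈ 57.99°
pole (s+357): 357 + j400 → |·| = √(357²+400²) = √287449 ≈ 536.14, ∠ = arctan(400/357) ≈ 48.25°
|L| = 200 · 1077 / 1.0166e+08 ≈ 0.0021188
Gain = 20 log₁₀(0.0021188) ≈ -53.48 dB
∠L = 21.80° − 190.53° = -168.73°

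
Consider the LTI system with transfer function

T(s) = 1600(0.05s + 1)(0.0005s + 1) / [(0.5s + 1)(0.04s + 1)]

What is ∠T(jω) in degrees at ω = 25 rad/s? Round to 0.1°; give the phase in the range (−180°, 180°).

At ω = 25 rad/s:
zero (1 + j25·0.05) = 1 + j1.25 → |·| ≈ 1.6008, ∠ ≈ 51.34°
zero (1 + j25·0.0005) = 1 + j0.0125 → |·| ≈ 1.0001, ∠ ≈ 0.72°
pole (1 + j25·0.5) = 1 + j12.5 → |·| ≈ 12.54, ∠ ≈ 85.43°
pole (1 + j25·0.04) = 1 + j1 → |·| ≈ 1.4142, ∠ ≈ 45.00°
∠T = (51.34° + 0.72°) − (85.43° + 45.00°) = -78.37°

-78.4°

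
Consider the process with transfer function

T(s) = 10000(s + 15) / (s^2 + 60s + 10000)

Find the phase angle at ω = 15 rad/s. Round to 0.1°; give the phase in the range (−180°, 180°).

39.7°

At s = jω = j15:
zero (s+15): 15 + j15 → |·| = √(15²+15²) = √450 ≈ 21.213, ∠ = arctan(15/15) ≈ 45.00°
quadratic: (j15)² + 60·j15 + 10000 = 9775 + j900 → |·| ≈ 9816.3, ∠ ≈ 5.26°
∠T = 45.00° − 5.26° = 39.74°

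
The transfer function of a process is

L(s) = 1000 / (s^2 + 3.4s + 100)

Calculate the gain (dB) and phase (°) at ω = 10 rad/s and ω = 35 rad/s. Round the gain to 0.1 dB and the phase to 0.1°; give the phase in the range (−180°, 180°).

At s = jω = j10:
quadratic: (j10)² + 3.4·j10 + 100 = 0 + j34 → |·| ≈ 34, ∠ ≈ 90.00°
|L| = 1000 / 34 ≈ 29.412
Gain = 20 log₁₀(29.412) ≈ 29.37 dB
∠L = 0.00° − 90.00° = -90.00°

At s = jω = j35:
quadratic: (j35)² + 3.4·j35 + 100 = -1125 + j119 → |·| ≈ 1131.3, ∠ ≈ 173.96°
|L| = 1000 / 1131.3 ≈ 0.88394
Gain = 20 log₁₀(0.88394) ≈ -1.07 dB
∠L = 0.00° − 173.96° = -173.96°

ω = 10: 29.4 dB, -90.0°; ω = 35: -1.1 dB, -174.0°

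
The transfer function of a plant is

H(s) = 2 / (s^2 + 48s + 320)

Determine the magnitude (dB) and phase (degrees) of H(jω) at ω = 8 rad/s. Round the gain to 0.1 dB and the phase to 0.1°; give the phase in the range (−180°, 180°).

-47.3 dB, -56.3°

Substitute s = j8:
Numerator: 2 = 2 + j0
Denominator: (j8)^2 + 48(j8) + 320 = 256 + j384
|N| = √(2² + 0²) ≈ 2, ∠N ≈ 0.00°
|D| = √(256² + 384²) ≈ 461.51, ∠D ≈ 56.31°
|H| = 2 / 461.51 ≈ 0.0043336
Gain = 20 log₁₀(0.0043336) ≈ -47.26 dB
∠H = 0.00° − 56.31° = -56.31°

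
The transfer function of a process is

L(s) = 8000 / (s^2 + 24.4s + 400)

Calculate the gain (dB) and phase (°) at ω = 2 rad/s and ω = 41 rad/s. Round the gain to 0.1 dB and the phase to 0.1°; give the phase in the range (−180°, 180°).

ω = 2: 26.0 dB, -7.0°; ω = 41: 13.8 dB, -142.0°

At s = jω = j2:
quadratic: (j2)² + 24.4·j2 + 400 = 396 + j48.8 → |·| ≈ 399, ∠ ≈ 7.03°
|L| = 8000 / 399 ≈ 20.05
Gain = 20 log₁₀(20.05) ≈ 26.04 dB
∠L = 0.00° − 7.03° = -7.03°

At s = jω = j41:
quadratic: (j41)² + 24.4·j41 + 400 = -1281 + j1000.4 → |·| ≈ 1625.3, ∠ ≈ 142.01°
|L| = 8000 / 1625.3 ≈ 4.9222
Gain = 20 log₁₀(4.9222) ≈ 13.84 dB
∠L = 0.00° − 142.01° = -142.01°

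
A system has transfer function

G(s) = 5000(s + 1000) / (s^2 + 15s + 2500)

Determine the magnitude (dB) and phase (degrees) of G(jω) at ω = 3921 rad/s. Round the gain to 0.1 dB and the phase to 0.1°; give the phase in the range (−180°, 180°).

2.4 dB, -104.1°

At s = jω = j3921:
zero (s+1000): 1000 + j3921 → |·| = √(1000²+3921²) = √16374241 ≈ 4046.5, ∠ = arctan(3921/1000) ≈ 75.69°
quadratic: (j3921)² + 15·j3921 + 2500 = -15371741 + j58815 → |·| ≈ 1.5372e+07, ∠ ≈ 179.78°
|G| = 5000 · 4046.5 / 1.5372e+07 ≈ 1.3162
Gain = 20 log₁₀(1.3162) ≈ 2.39 dB
∠G = 75.69° − 179.78° = -104.09°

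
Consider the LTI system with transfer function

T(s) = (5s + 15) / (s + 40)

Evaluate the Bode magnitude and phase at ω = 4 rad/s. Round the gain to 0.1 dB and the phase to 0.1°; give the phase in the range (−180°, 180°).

Substitute s = j4:
Numerator: 5(j4) + 15 = 15 + j20
Denominator: (j4) + 40 = 40 + j4
|N| = √(15² + 20²) ≈ 25, ∠N ≈ 53.13°
|D| = √(40² + 4²) ≈ 40.2, ∠D ≈ 5.71°
|T| = 25 / 40.2 ≈ 0.62189
Gain = 20 log₁₀(0.62189) ≈ -4.13 dB
∠T = 53.13° − 5.71° = 47.42°

-4.1 dB, 47.4°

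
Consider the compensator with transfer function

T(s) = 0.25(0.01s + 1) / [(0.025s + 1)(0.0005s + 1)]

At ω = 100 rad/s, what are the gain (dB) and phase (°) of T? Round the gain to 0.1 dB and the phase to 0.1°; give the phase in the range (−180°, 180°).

-17.6 dB, -26.1°

At ω = 100 rad/s:
zero (1 + j100·0.01) = 1 + j1 → |·| ≈ 1.4142, ∠ ≈ 45.00°
pole (1 + j100·0.025) = 1 + j2.5 → |·| ≈ 2.6926, ∠ ≈ 68.20°
pole (1 + j100·0.0005) = 1 + j0.05 → |·| ≈ 1.0012, ∠ ≈ 2.86°
|T| = 0.25 · 1.4142 / (2.6926 · 1.0012) ≈ 0.13115
Gain = 20 log₁₀(0.13115) ≈ -17.64 dB
∠T = (45.00°) − (68.20° + 2.86°) = -26.06°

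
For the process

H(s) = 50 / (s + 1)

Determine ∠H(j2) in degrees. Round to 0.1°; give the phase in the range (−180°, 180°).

Substitute s = j2:
Numerator: 50 = 50 + j0
Denominator: (j2) + 1 = 1 + j2
|N| = √(50² + 0²) ≈ 50, ∠N ≈ 0.00°
|D| = √(1² + 2²) ≈ 2.2361, ∠D ≈ 63.43°
∠H = 0.00° − 63.43° = -63.43°

-63.4°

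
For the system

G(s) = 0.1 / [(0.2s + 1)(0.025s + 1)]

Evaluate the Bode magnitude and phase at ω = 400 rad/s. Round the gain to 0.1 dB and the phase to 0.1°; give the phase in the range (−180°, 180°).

At ω = 400 rad/s:
pole (1 + j400·0.2) = 1 + j80 → |·| ≈ 80.006, ∠ ≈ 89.28°
pole (1 + j400·0.025) = 1 + j10 → |·| ≈ 10.05, ∠ ≈ 84.29°
|G| = 0.1 · 1 / (80.006 · 10.05) ≈ 0.00012437
Gain = 20 log₁₀(0.00012437) ≈ -78.11 dB
∠G = (0°) − (89.28° + 84.29°) = -173.57°

-78.1 dB, -173.6°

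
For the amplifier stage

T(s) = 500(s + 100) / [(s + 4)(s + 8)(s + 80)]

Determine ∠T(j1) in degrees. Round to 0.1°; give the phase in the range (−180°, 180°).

-21.3°

At s = jω = j1:
zero (s+100): 100 + j1 → |·| = √(100²+1²) = √10001 ≈ 100, ∠ = arctan(1/100) ≈ 0.57°
pole (s+4): 4 + j1 → |·| = √(4²+1²) = √17 ≈ 4.1231, ∠ = arctan(1/4) ≈ 14.04°
pole (s+8): 8 + j1 → |·| = √(8²+1²) = √65 ≈ 8.0623, ∠ = arctan(1/8) ≈ 7.13°
pole (s+80): 80 + j1 → |·| = √(80²+1²) = √6401 ≈ 80.006, ∠ = arctan(1/80) ≈ 0.72°
∠T = 0.57° − 21.89° = -21.32°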